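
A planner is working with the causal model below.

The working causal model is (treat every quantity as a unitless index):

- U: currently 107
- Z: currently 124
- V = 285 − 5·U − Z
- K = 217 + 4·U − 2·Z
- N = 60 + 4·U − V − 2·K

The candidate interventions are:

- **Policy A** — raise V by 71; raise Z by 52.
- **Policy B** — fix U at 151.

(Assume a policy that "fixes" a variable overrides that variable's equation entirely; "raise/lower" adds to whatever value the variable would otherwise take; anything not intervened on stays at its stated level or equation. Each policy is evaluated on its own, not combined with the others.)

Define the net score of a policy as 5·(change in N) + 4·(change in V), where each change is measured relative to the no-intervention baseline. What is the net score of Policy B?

-660

Baseline:
  U = 107
  Z = 124
  V = 285 − 5·107 − 124 = -374
  K = 217 + 4·107 − 2·124 = 397
  N = 60 + 4·107 − (-374) − 2·397 = 68
Policy B (U := 151):
  U = 151
  Z = 124
  V = 285 − 5·151 − 124 = -594
  K = 217 + 4·151 − 2·124 = 573
  N = 60 + 4·151 − (-594) − 2·573 = 112
ΔN = 112 − 68 = 44; ΔV = -594 − (-374) = -220
Score = 5·44 + 4·(-220) = -660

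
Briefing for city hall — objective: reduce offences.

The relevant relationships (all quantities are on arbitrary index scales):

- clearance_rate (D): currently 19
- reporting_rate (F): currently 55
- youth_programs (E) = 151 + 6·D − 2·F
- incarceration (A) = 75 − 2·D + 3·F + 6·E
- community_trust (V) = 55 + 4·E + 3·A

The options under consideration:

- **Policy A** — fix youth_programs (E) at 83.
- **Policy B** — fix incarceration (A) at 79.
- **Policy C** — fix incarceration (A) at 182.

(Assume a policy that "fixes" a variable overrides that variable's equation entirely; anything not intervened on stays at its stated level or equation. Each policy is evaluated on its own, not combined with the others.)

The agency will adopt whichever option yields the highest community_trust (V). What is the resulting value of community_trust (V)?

2487

Policy A (E := 83):
  D = 19
  F = 55
  E = 83
  A = 75 − 2·19 + 3·55 + 6·83 = 700
  V = 55 + 4·83 + 3·700 = 2487
Policy B (A := 79):
  D = 19
  F = 55
  E = 151 + 6·19 − 2·55 = 155
  A = 79
  V = 55 + 4·155 + 3·79 = 912
Policy C (A := 182):
  D = 19
  F = 55
  E = 151 + 6·19 − 2·55 = 155
  A = 182
  V = 55 + 4·155 + 3·182 = 1221
Comparing — Policy A: V=2487, Policy B: V=912, Policy C: V=1221. Highest is 2487 (Policy A).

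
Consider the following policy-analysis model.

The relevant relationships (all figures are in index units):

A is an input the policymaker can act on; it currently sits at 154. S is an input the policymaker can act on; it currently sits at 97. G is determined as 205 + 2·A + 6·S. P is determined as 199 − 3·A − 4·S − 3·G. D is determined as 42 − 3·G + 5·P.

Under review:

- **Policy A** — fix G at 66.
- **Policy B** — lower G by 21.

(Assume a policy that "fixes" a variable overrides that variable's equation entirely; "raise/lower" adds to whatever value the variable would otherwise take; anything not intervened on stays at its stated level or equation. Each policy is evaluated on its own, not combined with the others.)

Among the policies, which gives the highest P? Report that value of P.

-849

Policy A (G := 66):
  A = 154
  S = 97
  G = 66
  P = 199 − 3·154 − 4·97 − 3·66 = -849
Policy B (G − 21):
  A = 154
  S = 97
  G = 205 + 2·154 + 6·97 (−21 from intervention) = 1074
  P = 199 − 3·154 − 4·97 − 3·1074 = -3873
Comparing — Policy A: P=-849, Policy B: P=-3873. Highest is -849 (Policy A).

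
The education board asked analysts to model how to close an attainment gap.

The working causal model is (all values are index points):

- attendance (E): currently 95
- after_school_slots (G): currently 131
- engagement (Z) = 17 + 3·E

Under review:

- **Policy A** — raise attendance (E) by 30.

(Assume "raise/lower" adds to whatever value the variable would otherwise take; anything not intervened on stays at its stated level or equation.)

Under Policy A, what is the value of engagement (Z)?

392

Policy A (E + 30):
  E = 95 + 30 = 125
  Z = 17 + 3·125 = 392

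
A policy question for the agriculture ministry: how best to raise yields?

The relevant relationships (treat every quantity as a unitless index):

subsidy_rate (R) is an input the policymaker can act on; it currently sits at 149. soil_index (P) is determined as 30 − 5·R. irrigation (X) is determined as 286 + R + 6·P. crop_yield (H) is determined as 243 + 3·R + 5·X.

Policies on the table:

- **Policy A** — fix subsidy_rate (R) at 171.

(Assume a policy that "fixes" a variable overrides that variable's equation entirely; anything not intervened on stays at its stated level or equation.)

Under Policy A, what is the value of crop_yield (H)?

-21709

Policy A (R := 171):
  R = 171
  P = 30 − 5·171 = -825
  X = 286 + 171 + 6·(-825) = -4493
  H = 243 + 3·171 + 5·(-4493) = -21709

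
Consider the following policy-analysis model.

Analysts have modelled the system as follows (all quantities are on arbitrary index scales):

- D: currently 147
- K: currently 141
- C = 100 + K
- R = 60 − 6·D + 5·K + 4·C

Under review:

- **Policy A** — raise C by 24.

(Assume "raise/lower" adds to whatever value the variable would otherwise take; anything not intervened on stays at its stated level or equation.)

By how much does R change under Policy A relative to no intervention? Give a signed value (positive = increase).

Baseline:
  D = 147
  K = 141
  C = 100 + 141 = 241
  R = 60 − 6·147 + 5·141 + 4·241 = 847
Policy A (C + 24):
  D = 147
  K = 141
  C = 100 + 141 (+24 from intervention) = 265
  R = 60 − 6·147 + 5·141 + 4·265 = 943
Change in R: 943 − 847 = 96

96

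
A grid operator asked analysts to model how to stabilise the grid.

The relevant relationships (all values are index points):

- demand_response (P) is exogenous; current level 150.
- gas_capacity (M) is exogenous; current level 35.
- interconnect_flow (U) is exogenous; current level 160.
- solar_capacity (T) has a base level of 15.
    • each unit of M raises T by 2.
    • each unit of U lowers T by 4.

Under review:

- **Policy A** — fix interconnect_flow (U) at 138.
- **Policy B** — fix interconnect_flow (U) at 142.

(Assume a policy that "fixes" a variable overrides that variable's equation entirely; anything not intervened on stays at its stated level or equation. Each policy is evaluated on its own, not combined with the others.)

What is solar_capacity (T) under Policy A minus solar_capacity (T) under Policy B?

Policy A (U := 138):
  M = 35
  U = 138
  T = 15 + 2·35 − 4·138 = -467
Policy B (U := 142):
  M = 35
  U = 142
  T = 15 + 2·35 − 4·142 = -483
T: -467 − (-483) = 16

16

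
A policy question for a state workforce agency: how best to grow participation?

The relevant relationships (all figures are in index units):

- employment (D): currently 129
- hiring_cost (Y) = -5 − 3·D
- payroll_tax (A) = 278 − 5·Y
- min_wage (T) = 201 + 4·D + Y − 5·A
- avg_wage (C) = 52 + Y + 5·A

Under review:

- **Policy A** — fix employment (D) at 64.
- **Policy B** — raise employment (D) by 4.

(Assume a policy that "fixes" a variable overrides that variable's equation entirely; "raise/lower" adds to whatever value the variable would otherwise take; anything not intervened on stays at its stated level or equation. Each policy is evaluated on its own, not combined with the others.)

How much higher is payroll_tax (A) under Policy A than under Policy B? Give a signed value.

Policy A (D := 64):
  D = 64
  Y = -5 − 3·64 = -197
  A = 278 − 5·(-197) = 1263
Policy B (D + 4):
  D = 129 + 4 = 133
  Y = -5 − 3·133 = -404
  A = 278 − 5·(-404) = 2298
A: 1263 − 2298 = -1035

-1035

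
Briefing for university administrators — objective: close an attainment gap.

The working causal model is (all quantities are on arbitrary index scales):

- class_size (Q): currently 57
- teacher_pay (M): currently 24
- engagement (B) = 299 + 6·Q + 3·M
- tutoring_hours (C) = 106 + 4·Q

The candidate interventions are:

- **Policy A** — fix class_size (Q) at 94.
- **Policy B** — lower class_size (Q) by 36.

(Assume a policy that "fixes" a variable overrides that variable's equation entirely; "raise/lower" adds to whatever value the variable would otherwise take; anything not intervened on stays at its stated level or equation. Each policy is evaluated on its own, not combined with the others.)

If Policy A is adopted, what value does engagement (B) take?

935

Policy A (Q := 94):
  Q = 94
  M = 24
  B = 299 + 6·94 + 3·24 = 935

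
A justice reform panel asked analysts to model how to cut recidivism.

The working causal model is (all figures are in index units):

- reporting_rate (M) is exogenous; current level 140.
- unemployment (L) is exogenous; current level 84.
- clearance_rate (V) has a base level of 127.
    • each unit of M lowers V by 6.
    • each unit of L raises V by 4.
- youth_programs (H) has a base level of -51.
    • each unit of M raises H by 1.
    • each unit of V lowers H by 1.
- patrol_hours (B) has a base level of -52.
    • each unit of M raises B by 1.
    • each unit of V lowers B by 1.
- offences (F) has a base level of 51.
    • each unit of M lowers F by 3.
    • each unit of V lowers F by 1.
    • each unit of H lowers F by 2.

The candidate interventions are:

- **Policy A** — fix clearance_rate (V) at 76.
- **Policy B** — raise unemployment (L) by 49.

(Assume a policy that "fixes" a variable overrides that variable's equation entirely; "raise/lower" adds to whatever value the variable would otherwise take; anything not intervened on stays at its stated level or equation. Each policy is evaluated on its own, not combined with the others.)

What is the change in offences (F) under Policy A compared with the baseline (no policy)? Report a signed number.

Baseline:
  M = 140
  L = 84
  V = 127 − 6·140 + 4·84 = -377
  H = -51 + 140 − (-377) = 466
  F = 51 − 3·140 − (-377) − 2·466 = -924
Policy A (V := 76):
  M = 140
  L = 84
  V = 76
  H = -51 + 140 − 76 = 13
  F = 51 − 3·140 − 76 − 2·13 = -471
Change in F: -471 − (-924) = 453

453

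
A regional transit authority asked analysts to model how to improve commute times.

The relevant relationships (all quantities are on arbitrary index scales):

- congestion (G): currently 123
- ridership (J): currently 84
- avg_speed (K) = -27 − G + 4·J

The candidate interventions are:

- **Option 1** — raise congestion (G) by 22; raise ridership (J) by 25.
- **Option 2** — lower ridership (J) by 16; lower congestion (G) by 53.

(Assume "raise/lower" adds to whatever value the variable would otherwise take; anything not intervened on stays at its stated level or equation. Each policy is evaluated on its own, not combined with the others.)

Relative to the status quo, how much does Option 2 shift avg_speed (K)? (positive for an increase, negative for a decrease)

Baseline:
  G = 123
  J = 84
  K = -27 − 123 + 4·84 = 186
Option 2 (J − 16, G − 53):
  G = 123 − 53 = 70
  J = 84 − 16 = 68
  K = -27 − 70 + 4·68 = 175
Change in K: 175 − 186 = -11

-11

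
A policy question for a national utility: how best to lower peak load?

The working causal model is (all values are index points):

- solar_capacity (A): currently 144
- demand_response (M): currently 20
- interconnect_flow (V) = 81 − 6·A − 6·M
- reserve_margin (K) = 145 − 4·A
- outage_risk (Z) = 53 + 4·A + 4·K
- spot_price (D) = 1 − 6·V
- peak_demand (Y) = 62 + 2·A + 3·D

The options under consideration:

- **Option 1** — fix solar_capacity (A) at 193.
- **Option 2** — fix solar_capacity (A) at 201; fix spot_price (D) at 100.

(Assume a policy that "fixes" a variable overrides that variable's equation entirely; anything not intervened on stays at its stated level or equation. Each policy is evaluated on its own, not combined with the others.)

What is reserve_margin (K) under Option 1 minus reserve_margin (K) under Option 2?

Option 1 (A := 193):
  A = 193
  K = 145 − 4·193 = -627
Option 2 (A := 201, D := 100):
  A = 201
  K = 145 − 4·201 = -659
K: -627 − (-659) = 32

32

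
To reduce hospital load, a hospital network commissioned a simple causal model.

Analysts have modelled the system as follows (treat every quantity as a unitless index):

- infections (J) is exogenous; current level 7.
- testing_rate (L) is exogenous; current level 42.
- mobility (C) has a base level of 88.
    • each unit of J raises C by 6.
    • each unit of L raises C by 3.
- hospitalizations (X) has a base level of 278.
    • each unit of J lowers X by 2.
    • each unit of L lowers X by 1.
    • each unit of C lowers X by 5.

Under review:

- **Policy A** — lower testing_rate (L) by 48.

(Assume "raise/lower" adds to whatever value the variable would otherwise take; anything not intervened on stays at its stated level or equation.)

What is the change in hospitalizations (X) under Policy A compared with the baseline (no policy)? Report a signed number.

Baseline:
  J = 7
  L = 42
  C = 88 + 6·7 + 3·42 = 256
  X = 278 − 2·7 − 42 − 5·256 = -1058
Policy A (L − 48):
  J = 7
  L = 42 − 48 = -6
  C = 88 + 6·7 + 3·(-6) = 112
  X = 278 − 2·7 − (-6) − 5·112 = -290
Change in X: -290 − (-1058) = 768

768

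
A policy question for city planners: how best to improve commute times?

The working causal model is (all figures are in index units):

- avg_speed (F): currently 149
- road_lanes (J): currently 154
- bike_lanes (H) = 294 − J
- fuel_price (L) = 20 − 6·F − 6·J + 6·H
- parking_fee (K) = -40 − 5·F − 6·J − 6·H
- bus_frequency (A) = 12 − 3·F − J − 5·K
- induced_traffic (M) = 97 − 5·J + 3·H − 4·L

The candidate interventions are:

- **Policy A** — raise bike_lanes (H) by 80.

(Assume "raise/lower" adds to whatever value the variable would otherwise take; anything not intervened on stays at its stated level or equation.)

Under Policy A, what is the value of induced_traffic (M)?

1899

Policy A (H + 80):
  F = 149
  J = 154
  H = 294 − 154 (+80 from intervention) = 220
  L = 20 − 6·149 − 6·154 + 6·220 = -478
  M = 97 − 5·154 + 3·220 − 4·(-478) = 1899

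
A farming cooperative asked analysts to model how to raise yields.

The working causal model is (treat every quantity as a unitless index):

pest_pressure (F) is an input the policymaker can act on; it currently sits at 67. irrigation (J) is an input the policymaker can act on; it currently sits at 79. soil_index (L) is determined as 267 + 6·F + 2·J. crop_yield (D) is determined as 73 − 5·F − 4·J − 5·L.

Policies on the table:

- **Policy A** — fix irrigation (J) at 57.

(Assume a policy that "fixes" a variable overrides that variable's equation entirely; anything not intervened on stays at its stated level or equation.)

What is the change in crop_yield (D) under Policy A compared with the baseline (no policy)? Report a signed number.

Baseline:
  F = 67
  J = 79
  L = 267 + 6·67 + 2·79 = 827
  D = 73 − 5·67 − 4·79 − 5·827 = -4713
Policy A (J := 57):
  F = 67
  J = 57
  L = 267 + 6·67 + 2·57 = 783
  D = 73 − 5·67 − 4·57 − 5·783 = -4405
Change in D: -4405 − (-4713) = 308

308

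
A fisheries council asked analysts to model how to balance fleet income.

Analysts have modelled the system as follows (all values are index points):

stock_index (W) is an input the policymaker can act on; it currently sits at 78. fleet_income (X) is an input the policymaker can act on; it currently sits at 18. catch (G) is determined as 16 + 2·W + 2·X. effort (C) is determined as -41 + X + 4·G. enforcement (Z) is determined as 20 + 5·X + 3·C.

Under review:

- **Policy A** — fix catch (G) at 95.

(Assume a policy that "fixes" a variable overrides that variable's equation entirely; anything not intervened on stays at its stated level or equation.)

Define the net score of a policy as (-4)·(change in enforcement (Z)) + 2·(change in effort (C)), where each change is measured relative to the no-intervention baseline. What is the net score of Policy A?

Baseline:
  W = 78
  X = 18
  G = 16 + 2·78 + 2·18 = 208
  C = -41 + 18 + 4·208 = 809
  Z = 20 + 5·18 + 3·809 = 2537
Policy A (G := 95):
  W = 78
  X = 18
  G = 95
  C = -41 + 18 + 4·95 = 357
  Z = 20 + 5·18 + 3·357 = 1181
ΔZ = 1181 − 2537 = -1356; ΔC = 357 − 809 = -452
Score = (-4)·(-1356) + 2·(-452) = 4520

4520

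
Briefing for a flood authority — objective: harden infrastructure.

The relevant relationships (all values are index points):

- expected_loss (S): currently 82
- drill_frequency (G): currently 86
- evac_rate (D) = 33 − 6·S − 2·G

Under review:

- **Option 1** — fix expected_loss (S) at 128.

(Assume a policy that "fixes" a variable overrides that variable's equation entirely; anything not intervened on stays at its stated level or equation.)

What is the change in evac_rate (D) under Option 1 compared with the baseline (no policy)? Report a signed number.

-276

Baseline:
  S = 82
  G = 86
  D = 33 − 6·82 − 2·86 = -631
Option 1 (S := 128):
  S = 128
  G = 86
  D = 33 − 6·128 − 2·86 = -907
Change in D: -907 − (-631) = -276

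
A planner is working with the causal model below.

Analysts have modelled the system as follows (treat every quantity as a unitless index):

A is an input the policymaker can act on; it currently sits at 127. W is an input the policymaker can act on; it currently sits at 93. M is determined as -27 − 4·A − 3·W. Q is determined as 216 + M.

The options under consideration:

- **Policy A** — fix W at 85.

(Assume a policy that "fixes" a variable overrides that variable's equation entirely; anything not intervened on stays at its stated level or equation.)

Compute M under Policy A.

-790

Policy A (W := 85):
  A = 127
  W = 85
  M = -27 − 4·127 − 3·85 = -790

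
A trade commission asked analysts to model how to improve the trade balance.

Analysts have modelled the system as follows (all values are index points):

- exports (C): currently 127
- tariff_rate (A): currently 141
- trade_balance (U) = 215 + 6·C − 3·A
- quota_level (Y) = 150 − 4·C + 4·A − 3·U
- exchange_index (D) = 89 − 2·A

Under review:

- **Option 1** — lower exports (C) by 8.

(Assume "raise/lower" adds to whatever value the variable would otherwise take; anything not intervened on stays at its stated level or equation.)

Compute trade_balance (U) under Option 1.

Option 1 (C − 8):
  C = 127 − 8 = 119
  A = 141
  U = 215 + 6·119 − 3·141 = 506

506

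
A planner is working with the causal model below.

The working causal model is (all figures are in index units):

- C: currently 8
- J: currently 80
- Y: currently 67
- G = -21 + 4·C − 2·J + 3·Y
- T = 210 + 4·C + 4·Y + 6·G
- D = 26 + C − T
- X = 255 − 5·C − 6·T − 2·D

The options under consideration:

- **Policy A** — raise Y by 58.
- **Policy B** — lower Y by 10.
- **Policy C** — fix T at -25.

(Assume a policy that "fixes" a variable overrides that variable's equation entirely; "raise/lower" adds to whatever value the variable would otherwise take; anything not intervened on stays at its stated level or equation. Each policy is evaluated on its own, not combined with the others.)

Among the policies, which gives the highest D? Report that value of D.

59

Policy A (Y + 58):
  C = 8
  J = 80
  Y = 67 + 58 = 125
  G = -21 + 4·8 − 2·80 + 3·125 = 226
  T = 210 + 4·8 + 4·125 + 6·226 = 2098
  D = 26 + 8 − 2098 = -2064
Policy B (Y − 10):
  C = 8
  J = 80
  Y = 67 − 10 = 57
  G = -21 + 4·8 − 2·80 + 3·57 = 22
  T = 210 + 4·8 + 4·57 + 6·22 = 602
  D = 26 + 8 − 602 = -568
Policy C (T := -25):
  C = 8
  J = 80
  Y = 67
  G = -21 + 4·8 − 2·80 + 3·67 = 52
  T = -25
  D = 26 + 8 − (-25) = 59
Comparing — Policy A: D=-2064, Policy B: D=-568, Policy C: D=59. Highest is 59 (Policy C).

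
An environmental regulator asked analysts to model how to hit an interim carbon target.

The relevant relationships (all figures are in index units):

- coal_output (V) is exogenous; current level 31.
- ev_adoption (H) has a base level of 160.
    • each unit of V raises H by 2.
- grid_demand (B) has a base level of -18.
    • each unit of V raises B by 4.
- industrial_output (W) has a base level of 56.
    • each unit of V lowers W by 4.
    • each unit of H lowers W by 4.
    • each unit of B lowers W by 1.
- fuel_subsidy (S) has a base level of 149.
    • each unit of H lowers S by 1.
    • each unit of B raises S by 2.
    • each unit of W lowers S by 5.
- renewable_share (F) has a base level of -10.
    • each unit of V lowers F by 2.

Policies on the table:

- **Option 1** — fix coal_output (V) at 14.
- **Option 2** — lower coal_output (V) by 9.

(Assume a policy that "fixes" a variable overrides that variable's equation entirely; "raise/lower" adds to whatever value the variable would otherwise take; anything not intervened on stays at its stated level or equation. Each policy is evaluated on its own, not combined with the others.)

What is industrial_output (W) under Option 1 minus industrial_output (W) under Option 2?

128

Option 1 (V := 14):
  V = 14
  H = 160 + 2·14 = 188
  B = -18 + 4·14 = 38
  W = 56 − 4·14 − 4·188 − 38 = -790
Option 2 (V − 9):
  V = 31 − 9 = 22
  H = 160 + 2·22 = 204
  B = -18 + 4·22 = 70
  W = 56 − 4·22 − 4·204 − 70 = -918
W: -790 − (-918) = 128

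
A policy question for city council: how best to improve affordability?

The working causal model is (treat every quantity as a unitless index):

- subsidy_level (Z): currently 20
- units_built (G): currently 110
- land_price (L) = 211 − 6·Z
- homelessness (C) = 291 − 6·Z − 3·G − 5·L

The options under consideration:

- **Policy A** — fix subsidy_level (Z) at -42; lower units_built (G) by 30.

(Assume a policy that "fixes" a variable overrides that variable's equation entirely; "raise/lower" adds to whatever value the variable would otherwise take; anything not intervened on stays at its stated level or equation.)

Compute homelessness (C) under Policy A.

Policy A (Z := -42, G − 30):
  Z = -42
  G = 110 − 30 = 80
  L = 211 − 6·(-42) = 463
  C = 291 − 6·(-42) − 3·80 − 5·463 = -2012

-2012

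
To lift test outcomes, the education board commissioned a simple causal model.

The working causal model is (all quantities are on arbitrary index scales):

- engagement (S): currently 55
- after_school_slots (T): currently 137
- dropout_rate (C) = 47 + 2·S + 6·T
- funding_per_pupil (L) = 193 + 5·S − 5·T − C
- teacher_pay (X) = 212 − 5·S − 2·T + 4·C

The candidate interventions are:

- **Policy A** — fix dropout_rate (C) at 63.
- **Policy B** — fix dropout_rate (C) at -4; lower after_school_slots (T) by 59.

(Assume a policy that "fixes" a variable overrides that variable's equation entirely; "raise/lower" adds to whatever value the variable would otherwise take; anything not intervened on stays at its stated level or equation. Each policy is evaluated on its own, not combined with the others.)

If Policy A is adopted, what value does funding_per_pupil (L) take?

Policy A (C := 63):
  S = 55
  T = 137
  C = 63
  L = 193 + 5·55 − 5·137 − 63 = -280

-280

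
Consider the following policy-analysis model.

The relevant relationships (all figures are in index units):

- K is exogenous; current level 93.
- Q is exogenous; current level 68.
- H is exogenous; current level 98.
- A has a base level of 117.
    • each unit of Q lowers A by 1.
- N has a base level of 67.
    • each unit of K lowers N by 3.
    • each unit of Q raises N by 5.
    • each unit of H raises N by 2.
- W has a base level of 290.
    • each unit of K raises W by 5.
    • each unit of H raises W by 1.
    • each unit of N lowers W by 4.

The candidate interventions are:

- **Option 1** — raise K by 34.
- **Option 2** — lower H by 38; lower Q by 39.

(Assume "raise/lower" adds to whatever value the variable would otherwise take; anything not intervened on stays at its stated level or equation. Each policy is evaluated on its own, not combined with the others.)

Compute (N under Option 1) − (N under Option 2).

169

Option 1 (K + 34):
  K = 93 + 34 = 127
  Q = 68
  H = 98
  N = 67 − 3·127 + 5·68 + 2·98 = 222
Option 2 (H − 38, Q − 39):
  K = 93
  Q = 68 − 39 = 29
  H = 98 − 38 = 60
  N = 67 − 3·93 + 5·29 + 2·60 = 53
N: 222 − 53 = 169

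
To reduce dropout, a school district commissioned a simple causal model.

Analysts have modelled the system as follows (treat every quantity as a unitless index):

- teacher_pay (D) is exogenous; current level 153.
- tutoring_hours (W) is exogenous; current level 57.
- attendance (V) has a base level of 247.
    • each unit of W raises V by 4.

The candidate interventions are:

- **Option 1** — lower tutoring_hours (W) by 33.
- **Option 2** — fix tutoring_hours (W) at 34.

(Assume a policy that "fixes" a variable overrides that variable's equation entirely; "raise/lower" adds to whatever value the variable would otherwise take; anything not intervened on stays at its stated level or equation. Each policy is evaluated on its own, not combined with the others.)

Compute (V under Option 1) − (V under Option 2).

Option 1 (W − 33):
  W = 57 − 33 = 24
  V = 247 + 4·24 = 343
Option 2 (W := 34):
  W = 34
  V = 247 + 4·34 = 383
V: 343 − 383 = -40

-40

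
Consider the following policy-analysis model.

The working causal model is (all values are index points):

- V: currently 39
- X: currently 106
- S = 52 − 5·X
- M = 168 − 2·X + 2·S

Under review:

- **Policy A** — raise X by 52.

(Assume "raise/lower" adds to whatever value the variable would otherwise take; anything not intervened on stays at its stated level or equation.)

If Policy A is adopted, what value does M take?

Policy A (X + 52):
  X = 106 + 52 = 158
  S = 52 − 5·158 = -738
  M = 168 − 2·158 + 2·(-738) = -1624

-1624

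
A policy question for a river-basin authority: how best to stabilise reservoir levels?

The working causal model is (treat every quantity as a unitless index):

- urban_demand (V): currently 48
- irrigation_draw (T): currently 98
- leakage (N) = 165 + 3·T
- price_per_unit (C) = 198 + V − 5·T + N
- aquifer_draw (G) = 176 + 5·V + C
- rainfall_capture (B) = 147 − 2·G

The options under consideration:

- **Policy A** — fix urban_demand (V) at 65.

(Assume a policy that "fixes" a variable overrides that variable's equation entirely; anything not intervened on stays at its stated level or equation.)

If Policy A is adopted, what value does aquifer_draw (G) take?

Policy A (V := 65):
  V = 65
  T = 98
  N = 165 + 3·98 = 459
  C = 198 + 65 − 5·98 + 459 = 232
  G = 176 + 5·65 + 232 = 733

733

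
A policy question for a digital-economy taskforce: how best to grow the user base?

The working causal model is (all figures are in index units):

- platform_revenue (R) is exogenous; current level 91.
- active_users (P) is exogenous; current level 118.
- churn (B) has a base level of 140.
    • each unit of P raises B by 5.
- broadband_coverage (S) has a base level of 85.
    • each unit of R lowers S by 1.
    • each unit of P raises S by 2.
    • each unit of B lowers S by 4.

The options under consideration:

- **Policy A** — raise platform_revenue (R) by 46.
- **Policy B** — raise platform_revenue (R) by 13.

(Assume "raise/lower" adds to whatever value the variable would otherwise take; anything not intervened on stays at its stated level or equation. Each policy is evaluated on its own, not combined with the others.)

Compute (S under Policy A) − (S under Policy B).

-33

Policy A (R + 46):
  R = 91 + 46 = 137
  P = 118
  B = 140 + 5·118 = 730
  S = 85 − 137 + 2·118 − 4·730 = -2736
Policy B (R + 13):
  R = 91 + 13 = 104
  P = 118
  B = 140 + 5·118 = 730
  S = 85 − 104 + 2·118 − 4·730 = -2703
S: -2736 − (-2703) = -33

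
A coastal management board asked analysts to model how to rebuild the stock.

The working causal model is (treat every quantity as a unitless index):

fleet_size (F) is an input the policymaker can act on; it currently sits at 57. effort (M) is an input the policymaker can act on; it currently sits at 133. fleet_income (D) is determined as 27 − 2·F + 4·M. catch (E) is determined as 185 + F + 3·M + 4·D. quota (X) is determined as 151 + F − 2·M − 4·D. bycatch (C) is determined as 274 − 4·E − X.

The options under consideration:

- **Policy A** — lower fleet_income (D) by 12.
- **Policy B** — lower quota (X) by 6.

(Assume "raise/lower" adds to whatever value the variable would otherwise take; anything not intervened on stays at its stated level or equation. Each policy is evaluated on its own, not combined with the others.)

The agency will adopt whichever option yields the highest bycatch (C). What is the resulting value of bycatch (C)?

Policy A (D − 12):
  F = 57
  M = 133
  D = 27 − 2·57 + 4·133 (−12 from intervention) = 433
  E = 185 + 57 + 3·133 + 4·433 = 2373
  X = 151 + 57 − 2·133 − 4·433 = -1790
  C = 274 − 4·2373 − (-1790) = -7428
Policy B (X − 6):
  F = 57
  M = 133
  D = 27 − 2·57 + 4·133 = 445
  E = 185 + 57 + 3·133 + 4·445 = 2421
  X = 151 + 57 − 2·133 − 4·445 (−6 from intervention) = -1844
  C = 274 − 4·2421 − (-1844) = -7566
Comparing — Policy A: C=-7428, Policy B: C=-7566. Highest is -7428 (Policy A).

-7428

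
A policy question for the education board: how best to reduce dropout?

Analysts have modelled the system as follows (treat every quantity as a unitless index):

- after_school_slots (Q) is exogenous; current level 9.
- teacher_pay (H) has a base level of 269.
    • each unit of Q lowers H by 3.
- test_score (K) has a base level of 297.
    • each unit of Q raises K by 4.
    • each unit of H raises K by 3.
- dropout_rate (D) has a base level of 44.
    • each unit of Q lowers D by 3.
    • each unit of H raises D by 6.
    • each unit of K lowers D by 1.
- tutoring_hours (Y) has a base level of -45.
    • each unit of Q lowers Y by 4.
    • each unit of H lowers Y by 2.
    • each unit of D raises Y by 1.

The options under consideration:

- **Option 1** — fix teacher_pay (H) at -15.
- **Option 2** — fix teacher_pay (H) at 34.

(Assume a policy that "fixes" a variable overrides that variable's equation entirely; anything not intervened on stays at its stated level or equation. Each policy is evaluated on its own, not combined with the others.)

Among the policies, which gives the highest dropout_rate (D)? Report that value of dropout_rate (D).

-214

Option 1 (H := -15):
  Q = 9
  H = -15
  K = 297 + 4·9 + 3·(-15) = 288
  D = 44 − 3·9 + 6·(-15) − 288 = -361
Option 2 (H := 34):
  Q = 9
  H = 34
  K = 297 + 4·9 + 3·34 = 435
  D = 44 − 3·9 + 6·34 − 435 = -214
Comparing — Option 1: D=-361, Option 2: D=-214. Highest is -214 (Option 2).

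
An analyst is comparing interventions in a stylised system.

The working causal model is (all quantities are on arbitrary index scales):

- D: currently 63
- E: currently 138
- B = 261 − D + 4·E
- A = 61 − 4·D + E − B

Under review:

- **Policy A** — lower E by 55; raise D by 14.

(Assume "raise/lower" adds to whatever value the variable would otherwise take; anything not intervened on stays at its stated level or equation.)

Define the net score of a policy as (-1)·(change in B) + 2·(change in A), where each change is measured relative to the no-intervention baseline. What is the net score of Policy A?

480

Baseline:
  D = 63
  E = 138
  B = 261 − 63 + 4·138 = 750
  A = 61 − 4·63 + 138 − 750 = -803
Policy A (E − 55, D + 14):
  D = 63 + 14 = 77
  E = 138 − 55 = 83
  B = 261 − 77 + 4·83 = 516
  A = 61 − 4·77 + 83 − 516 = -680
ΔB = 516 − 750 = -234; ΔA = -680 − (-803) = 123
Score = (-1)·(-234) + 2·123 = 480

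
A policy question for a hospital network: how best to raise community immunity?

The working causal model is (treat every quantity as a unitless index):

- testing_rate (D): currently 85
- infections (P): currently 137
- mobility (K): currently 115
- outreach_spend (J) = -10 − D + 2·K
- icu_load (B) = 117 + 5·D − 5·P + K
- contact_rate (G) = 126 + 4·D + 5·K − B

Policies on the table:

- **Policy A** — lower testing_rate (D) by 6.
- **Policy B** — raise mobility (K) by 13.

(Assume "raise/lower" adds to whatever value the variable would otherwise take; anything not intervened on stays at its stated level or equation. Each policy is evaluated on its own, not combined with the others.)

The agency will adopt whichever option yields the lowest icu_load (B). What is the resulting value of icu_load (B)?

Policy A (D − 6):
  D = 85 − 6 = 79
  P = 137
  K = 115
  B = 117 + 5·79 − 5·137 + 115 = -58
Policy B (K + 13):
  D = 85
  P = 137
  K = 115 + 13 = 128
  B = 117 + 5·85 − 5·137 + 128 = -15
Comparing — Policy A: B=-58, Policy B: B=-15. Lowest is -58 (Policy A).

-58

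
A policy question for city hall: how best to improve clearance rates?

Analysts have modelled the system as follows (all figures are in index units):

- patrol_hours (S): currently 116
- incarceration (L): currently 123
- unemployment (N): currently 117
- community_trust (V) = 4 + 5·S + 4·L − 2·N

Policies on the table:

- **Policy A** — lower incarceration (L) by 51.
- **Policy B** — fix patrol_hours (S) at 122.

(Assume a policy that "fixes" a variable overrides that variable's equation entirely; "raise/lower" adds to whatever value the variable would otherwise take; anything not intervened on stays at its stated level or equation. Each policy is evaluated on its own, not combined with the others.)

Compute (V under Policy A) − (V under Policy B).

-234

Policy A (L − 51):
  S = 116
  L = 123 − 51 = 72
  N = 117
  V = 4 + 5·116 + 4·72 − 2·117 = 638
Policy B (S := 122):
  S = 122
  L = 123
  N = 117
  V = 4 + 5·122 + 4·123 − 2·117 = 872
V: 638 − 872 = -234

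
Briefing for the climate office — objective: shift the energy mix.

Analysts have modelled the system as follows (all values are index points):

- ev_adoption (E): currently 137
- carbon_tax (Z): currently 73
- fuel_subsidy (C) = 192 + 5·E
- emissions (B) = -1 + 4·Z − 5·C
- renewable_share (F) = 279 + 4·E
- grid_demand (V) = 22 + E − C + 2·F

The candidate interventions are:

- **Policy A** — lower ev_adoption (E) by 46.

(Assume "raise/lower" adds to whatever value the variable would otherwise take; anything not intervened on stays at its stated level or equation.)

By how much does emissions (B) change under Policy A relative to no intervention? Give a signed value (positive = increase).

Baseline:
  E = 137
  Z = 73
  C = 192 + 5·137 = 877
  B = -1 + 4·73 − 5·877 = -4094
Policy A (E − 46):
  E = 137 − 46 = 91
  Z = 73
  C = 192 + 5·91 = 647
  B = -1 + 4·73 − 5·647 = -2944
Change in B: -2944 − (-4094) = 1150

1150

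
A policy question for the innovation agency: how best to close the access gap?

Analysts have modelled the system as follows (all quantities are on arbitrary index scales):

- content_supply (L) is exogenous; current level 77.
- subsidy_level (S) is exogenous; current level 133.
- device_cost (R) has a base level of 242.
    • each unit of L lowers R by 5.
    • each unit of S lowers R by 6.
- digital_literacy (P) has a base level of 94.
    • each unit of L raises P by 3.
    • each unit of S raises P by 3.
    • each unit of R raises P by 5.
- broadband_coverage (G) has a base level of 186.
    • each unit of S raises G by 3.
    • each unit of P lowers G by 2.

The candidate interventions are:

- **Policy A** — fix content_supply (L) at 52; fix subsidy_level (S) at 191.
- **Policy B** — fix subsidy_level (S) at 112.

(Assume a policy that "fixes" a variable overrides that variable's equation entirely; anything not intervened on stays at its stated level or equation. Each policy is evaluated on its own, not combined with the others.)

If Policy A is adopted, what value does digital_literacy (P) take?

-4997

Policy A (L := 52, S := 191):
  L = 52
  S = 191
  R = 242 − 5·52 − 6·191 = -1164
  P = 94 + 3·52 + 3·191 + 5·(-1164) = -4997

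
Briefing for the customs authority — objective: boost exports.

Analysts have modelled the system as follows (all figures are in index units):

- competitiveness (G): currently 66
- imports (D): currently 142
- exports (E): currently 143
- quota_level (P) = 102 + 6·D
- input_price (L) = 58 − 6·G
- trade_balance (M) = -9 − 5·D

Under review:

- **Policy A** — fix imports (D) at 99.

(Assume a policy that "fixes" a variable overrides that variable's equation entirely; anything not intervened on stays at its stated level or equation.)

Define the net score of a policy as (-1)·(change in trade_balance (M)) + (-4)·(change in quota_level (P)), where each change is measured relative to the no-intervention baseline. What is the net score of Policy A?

Baseline:
  D = 142
  P = 102 + 6·142 = 954
  M = -9 − 5·142 = -719
Policy A (D := 99):
  D = 99
  P = 102 + 6·99 = 696
  M = -9 − 5·99 = -504
ΔM = -504 − (-719) = 215; ΔP = 696 − 954 = -258
Score = (-1)·215 + (-4)·(-258) = 817

817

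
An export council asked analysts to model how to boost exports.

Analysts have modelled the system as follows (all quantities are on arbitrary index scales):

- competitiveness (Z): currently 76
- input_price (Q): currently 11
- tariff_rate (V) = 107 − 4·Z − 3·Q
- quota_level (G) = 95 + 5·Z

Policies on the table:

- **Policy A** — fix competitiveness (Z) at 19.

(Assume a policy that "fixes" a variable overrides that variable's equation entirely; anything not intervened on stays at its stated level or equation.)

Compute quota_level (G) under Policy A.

190

Policy A (Z := 19):
  Z = 19
  G = 95 + 5·19 = 190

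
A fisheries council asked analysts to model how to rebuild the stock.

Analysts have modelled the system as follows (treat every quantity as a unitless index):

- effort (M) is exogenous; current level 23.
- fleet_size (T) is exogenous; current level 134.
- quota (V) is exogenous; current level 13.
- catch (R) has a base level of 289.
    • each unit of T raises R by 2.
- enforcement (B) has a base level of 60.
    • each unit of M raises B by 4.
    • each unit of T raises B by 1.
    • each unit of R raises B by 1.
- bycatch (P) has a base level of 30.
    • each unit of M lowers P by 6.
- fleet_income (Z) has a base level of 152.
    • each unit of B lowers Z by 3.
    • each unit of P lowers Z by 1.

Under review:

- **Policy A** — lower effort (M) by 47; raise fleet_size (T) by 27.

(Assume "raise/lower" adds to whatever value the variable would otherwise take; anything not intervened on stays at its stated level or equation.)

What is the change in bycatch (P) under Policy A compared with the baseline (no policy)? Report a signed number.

Baseline:
  M = 23
  P = 30 − 6·23 = -108
Policy A (M − 47, T + 27):
  M = 23 − 47 = -24
  P = 30 − 6·(-24) = 174
Change in P: 174 − (-108) = 282

282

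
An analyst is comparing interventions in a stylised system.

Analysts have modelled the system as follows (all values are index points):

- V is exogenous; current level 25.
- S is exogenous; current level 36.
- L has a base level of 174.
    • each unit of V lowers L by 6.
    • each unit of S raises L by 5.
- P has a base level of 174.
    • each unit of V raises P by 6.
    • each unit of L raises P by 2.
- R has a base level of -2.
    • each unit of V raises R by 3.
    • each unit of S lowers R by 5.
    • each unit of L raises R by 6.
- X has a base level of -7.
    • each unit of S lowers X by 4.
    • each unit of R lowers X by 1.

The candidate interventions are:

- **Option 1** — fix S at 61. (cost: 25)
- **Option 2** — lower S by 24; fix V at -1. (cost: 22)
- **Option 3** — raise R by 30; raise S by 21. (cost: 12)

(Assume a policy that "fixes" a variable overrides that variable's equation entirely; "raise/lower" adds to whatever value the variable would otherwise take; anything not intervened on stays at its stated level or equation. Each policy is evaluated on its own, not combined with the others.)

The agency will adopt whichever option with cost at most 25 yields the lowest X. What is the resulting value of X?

-1993

Option 1 (S := 61):
  V = 25
  S = 61
  L = 174 − 6·25 + 5·61 = 329
  R = -2 + 3·25 − 5·61 + 6·329 = 1742
  X = -7 − 4·61 − 1742 = -1993
Option 2 (S − 24, V := -1):
  V = -1
  S = 36 − 24 = 12
  L = 174 − 6·(-1) + 5·12 = 240
  R = -2 + 3·(-1) − 5·12 + 6·240 = 1375
  X = -7 − 4·12 − 1375 = -1430
Option 3 (R + 30, S + 21):
  V = 25
  S = 36 + 21 = 57
  L = 174 − 6·25 + 5·57 = 309
  R = -2 + 3·25 − 5·57 + 6·309 (+30 from intervention) = 1672
  X = -7 − 4·57 − 1672 = -1907
Comparing — Option 1: X=-1993, Option 2: X=-1430, Option 3: X=-1907. Lowest is -1993 (Option 1).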